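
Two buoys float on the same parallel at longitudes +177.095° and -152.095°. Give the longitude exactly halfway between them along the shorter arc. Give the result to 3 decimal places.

Signed shortest Δλ from +177.095° to -152.095° is +30.810°.
Midpoint longitude = +177.095° + (+30.810°)/2 = +177.095° + 15.405° = +192.500°.
Normalise into (−180°, 180°]: -167.500°.
(The naïve average (+177.095 + -152.095)/2 = 12.5° is on the wrong side of the globe.)

-167.500°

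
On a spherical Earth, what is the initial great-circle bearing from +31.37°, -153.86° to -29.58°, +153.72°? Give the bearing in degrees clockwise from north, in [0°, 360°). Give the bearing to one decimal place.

Δλ = 153.72 − -153.86 = 307.58°; wrapped into (−180°, 180°]: -52.42°.
θ = atan2( sin Δλ · cos φ₂ , cos φ₁ · sin φ₂ − sin φ₁ · cos φ₂ · cos Δλ )
  = atan2(-0.68921, -0.69758) = -135.346° → normalised to [0°, 360°): 224.654°.

224.7°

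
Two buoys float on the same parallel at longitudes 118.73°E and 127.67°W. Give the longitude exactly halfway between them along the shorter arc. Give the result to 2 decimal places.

Signed shortest Δλ from +118.73° to -127.67° is +113.60°.
Midpoint longitude = +118.73° + (+113.60°)/2 = +118.73° + 56.80° = +175.53°.
(The naïve average (+118.73 + -127.67)/2 = -4.47° is on the wrong side of the globe.)

175.53°E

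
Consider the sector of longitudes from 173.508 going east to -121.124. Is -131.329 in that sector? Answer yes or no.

Yes

Band width going east from +173.508° to -121.124°: ((-121.124 − 173.508) mod 360) = 65.368°.
Offset of -131.329° east of the west edge: ((-131.329 − 173.508) mod 360) = 55.163°.
55.163° ≤ 65.368° ⇒ inside.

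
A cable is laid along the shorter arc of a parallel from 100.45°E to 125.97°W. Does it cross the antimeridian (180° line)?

Yes

Naïve |-125.97 − 100.45| = 226.42° > 180°, so the shorter arc goes the other way round — across 180°.
Signed shortest Δλ = ((-125.97 − 100.45 + 180) mod 360) − 180 = 133.58°.
Going east by 133.58° from +100.45° passes through 180° before reaching -125.97°.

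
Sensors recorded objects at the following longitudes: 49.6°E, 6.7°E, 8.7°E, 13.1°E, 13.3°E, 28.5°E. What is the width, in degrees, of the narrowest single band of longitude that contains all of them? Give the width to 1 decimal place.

42.9°

Sort the longitudes: +6.7°, +8.7°, +13.1°, +13.3°, +28.5°, +49.6°.
Eastward gaps between consecutive values (wrapping around): 2.0°, 4.4°, 0.2°, 15.2°, 21.1°, 317.1°.
Largest gap = 317.1° ⇒ minimal covering band is its complement: 360° − 317.1° = 42.9°.
Band runs from +6.7° eastward to +49.6°.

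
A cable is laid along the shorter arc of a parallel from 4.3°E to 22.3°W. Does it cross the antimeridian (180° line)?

Signed shortest Δλ = ((-22.3 − 4.3 + 180) mod 360) − 180 = -26.6°.
Going west by 26.6° from +4.3° reaches -22.3° without touching 180°.

No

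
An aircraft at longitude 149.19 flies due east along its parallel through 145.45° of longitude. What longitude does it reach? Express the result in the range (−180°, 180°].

Start at +149.19°; shift +145.45° → +294.64°.
+294.64° lies outside (−180°, 180°]; subtract 360° → -65.36°.

-65.36°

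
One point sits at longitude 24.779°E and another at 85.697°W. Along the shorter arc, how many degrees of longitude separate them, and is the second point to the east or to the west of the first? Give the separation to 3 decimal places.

Raw difference: -85.697 − 24.779 = -110.476°.
Normalise into (−180°, 180°]: -110.476° stays -110.476°.
Negative ⇒ the second point lies to the west; separation 110.476°.

110.476° west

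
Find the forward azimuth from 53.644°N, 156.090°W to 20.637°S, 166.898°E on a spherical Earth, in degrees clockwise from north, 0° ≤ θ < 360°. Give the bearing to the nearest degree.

215°

Δλ = 166.898 − -156.090 = 322.988°; wrapped into (−180°, 180°]: -37.012°.
θ = atan2( sin Δλ · cos φ₂ , cos φ₁ · sin φ₂ − sin φ₁ · cos φ₂ · cos Δλ )
  = atan2(-0.56335, -0.81074) = -145.206° → normalised to [0°, 360°): 214.794°.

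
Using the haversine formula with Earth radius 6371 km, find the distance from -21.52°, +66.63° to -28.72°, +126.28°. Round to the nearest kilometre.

5999 km

Δλ = 126.28 − 66.63 = 59.65°.
Δφ = -28.72 − -21.52 = -7.20°.
a = sin²(Δφ/2) + cos φ₁ · cos φ₂ · sin²(Δλ/2) = 0.205749.
c = 2·atan2(√a, √(1−a)) = 0.94159 rad → d = 6371·c ≈ 5998.89 km.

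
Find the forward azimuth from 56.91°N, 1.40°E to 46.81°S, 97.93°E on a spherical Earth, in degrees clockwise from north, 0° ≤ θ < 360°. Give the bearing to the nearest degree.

Δλ = 97.93 − 1.40 = 96.53°.
θ = atan2( sin Δλ · cos φ₂ , cos φ₁ · sin φ₂ − sin φ₁ · cos φ₂ · cos Δλ )
  = atan2(0.67998, -0.33284) = 116.081° → normalised to [0°, 360°): 116.081°.

116°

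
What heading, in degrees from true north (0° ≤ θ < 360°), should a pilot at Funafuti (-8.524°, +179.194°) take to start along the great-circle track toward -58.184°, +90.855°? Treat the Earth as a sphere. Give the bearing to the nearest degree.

Δλ = 90.855 − 179.194 = -88.339°.
θ = atan2( sin Δλ · cos φ₂ , cos φ₁ · sin φ₂ − sin φ₁ · cos φ₂ · cos Δλ )
  = atan2(-0.52697, -0.83809) = -147.839° → normalised to [0°, 360°): 212.161°.

212°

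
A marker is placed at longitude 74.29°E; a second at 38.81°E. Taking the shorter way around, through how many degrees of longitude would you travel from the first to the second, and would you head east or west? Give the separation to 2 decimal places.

35.48° west

Raw difference: 38.81 − 74.29 = -35.48°.
Normalise into (−180°, 180°]: -35.48° stays -35.48°.
Negative ⇒ the second point lies to the west; separation 35.48°.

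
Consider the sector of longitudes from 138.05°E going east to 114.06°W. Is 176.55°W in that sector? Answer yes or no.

Yes

Band width going east from +138.05° to -114.06°: ((-114.06 − 138.05) mod 360) = 107.89°.
Offset of -176.55° east of the west edge: ((-176.55 − 138.05) mod 360) = 45.40°.
45.40° ≤ 107.89° ⇒ inside.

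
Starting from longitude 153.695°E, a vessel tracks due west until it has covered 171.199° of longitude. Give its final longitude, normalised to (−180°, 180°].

Start at +153.695°; shift −171.199° → -17.504°.
-17.504° already lies in (−180°, 180°].

17.504°W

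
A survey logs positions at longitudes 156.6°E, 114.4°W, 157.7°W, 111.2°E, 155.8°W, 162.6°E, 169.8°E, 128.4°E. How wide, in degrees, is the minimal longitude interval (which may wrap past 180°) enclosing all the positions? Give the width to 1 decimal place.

Sort the longitudes: -157.7°, -155.8°, -114.4°, +111.2°, +128.4°, +156.6°, +162.6°, +169.8°.
Eastward gaps between consecutive values (wrapping around): 1.9°, 41.4°, 225.6°, 17.2°, 28.2°, 6.0°, 7.2°, 32.5°.
Largest gap = 225.6° ⇒ minimal covering band is its complement: 360° − 225.6° = 134.4°.
Band runs from +111.2° eastward to -114.4°, crossing the antimeridian.

134.4°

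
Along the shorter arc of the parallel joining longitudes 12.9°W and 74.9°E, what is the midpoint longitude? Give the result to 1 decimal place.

31.0°E

Signed shortest Δλ from -12.9° to +74.9° is +87.8°.
Midpoint longitude = -12.9° + (+87.8°)/2 = -12.9° + 43.9° = +31.0°.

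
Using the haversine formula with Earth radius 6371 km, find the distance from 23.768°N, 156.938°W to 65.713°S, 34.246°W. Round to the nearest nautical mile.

Δλ = -34.246 − -156.938 = 122.692°.
Δφ = -65.713 − 23.768 = -89.481°.
a = sin²(Δφ/2) + cos φ₁ · cos φ₂ · sin²(Δλ/2) = 0.785339.
c = 2·atan2(√a, √(1−a)) = 2.17813 rad → d = 6371·c ≈ 13876.86 km ≈ 7492.90 nmi.

7493 nmi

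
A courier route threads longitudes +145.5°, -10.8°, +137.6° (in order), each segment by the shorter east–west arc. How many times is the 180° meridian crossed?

Leg 1: +145.5° → -10.8°, shortest Δλ = -156.3° (west) — does not cross 180°.
Leg 2: -10.8° → +137.6°, shortest Δλ = 148.4° (east) — does not cross 180°.
Total crossings: 0.

0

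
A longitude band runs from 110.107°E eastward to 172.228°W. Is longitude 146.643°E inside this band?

Band width going east from +110.107° to -172.228°: ((-172.228 − 110.107) mod 360) = 77.665°.
Offset of +146.643° east of the west edge: ((146.643 − 110.107) mod 360) = 36.536°.
36.536° ≤ 77.665° ⇒ inside.

Yes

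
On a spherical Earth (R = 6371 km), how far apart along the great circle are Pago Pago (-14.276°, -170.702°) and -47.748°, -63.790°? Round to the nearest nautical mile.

5428 nmi

Δλ = -63.790 − -170.702 = 106.912°.
Δφ = -47.748 − -14.276 = -33.472°.
a = sin²(Δφ/2) + cos φ₁ · cos φ₂ · sin²(Δλ/2) = 0.503517.
c = 2·atan2(√a, √(1−a)) = 1.57783 rad → d = 6371·c ≈ 10052.35 km ≈ 5427.84 nmi.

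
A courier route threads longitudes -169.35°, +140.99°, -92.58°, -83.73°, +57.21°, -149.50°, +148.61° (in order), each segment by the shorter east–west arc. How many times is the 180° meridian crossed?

Leg 1: -169.35° → +140.99°, shortest Δλ = -49.66° (west) — crosses 180°.
Leg 2: +140.99° → -92.58°, shortest Δλ = 126.43° (east) — crosses 180°.
Leg 3: -92.58° → -83.73°, shortest Δλ = 8.85° (east) — does not cross 180°.
Leg 4: -83.73° → +57.21°, shortest Δλ = 140.94° (east) — does not cross 180°.
Leg 5: +57.21° → -149.50°, shortest Δλ = 153.29° (east) — crosses 180°.
Leg 6: -149.50° → +148.61°, shortest Δλ = -61.89° (west) — crosses 180°.
Total crossings: 4.

4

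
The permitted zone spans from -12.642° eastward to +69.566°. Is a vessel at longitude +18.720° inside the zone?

Yes

Band width going east from -12.642° to +69.566°: ((69.566 − -12.642) mod 360) = 82.208°.
Offset of +18.720° east of the west edge: ((18.720 − -12.642) mod 360) = 31.362°.
31.362° ≤ 82.208° ⇒ inside.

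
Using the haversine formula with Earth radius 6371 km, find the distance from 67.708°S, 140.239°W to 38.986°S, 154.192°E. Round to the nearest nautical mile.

Δλ = 154.192 − -140.239 = 294.431°; wrapped into (−180°, 180°]: -65.569°.
Δφ = -38.986 − -67.708 = 28.722°.
a = sin²(Δφ/2) + cos φ₁ · cos φ₂ · sin²(Δλ/2) = 0.147970.
c = 2·atan2(√a, √(1−a)) = 0.78970 rad → d = 6371·c ≈ 5031.16 km ≈ 2716.61 nmi.

2717 nmi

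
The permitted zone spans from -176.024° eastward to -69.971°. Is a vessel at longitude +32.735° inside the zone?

Band width going east from -176.024° to -69.971°: ((-69.971 − -176.024) mod 360) = 106.053°.
Offset of +32.735° east of the west edge: ((32.735 − -176.024) mod 360) = 208.759°.
208.759° > 106.053° ⇒ outside.

No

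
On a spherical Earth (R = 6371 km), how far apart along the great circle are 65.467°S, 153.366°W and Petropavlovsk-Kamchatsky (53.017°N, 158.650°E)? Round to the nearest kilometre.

Δλ = 158.650 − -153.366 = 312.016°; wrapped into (−180°, 180°]: -47.984°.
Δφ = 53.017 − -65.467 = 118.484°.
a = sin²(Δφ/2) + cos φ₁ · cos φ₂ · sin²(Δλ/2) = 0.779754.
c = 2·atan2(√a, √(1−a)) = 2.16459 rad → d = 6371·c ≈ 13790.59 km.

13791 km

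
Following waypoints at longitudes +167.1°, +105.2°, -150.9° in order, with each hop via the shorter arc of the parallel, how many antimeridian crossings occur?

Leg 1: +167.1° → +105.2°, shortest Δλ = -61.9° (west) — does not cross 180°.
Leg 2: +105.2° → -150.9°, shortest Δλ = 103.9° (east) — crosses 180°.
Total crossings: 1.

1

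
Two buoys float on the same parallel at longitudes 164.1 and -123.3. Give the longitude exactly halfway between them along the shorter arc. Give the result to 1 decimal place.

-159.6°

Signed shortest Δλ from +164.1° to -123.3° is +72.6°.
Midpoint longitude = +164.1° + (+72.6°)/2 = +164.1° + 36.3° = +200.4°.
Normalise into (−180°, 180°]: -159.6°.
(The naïve average (+164.1 + -123.3)/2 = 20.4° is on the wrong side of the globe.)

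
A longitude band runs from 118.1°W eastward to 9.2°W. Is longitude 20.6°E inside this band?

Band width going east from -118.1° to -9.2°: ((-9.2 − -118.1) mod 360) = 108.9°.
Offset of +20.6° east of the west edge: ((20.6 − -118.1) mod 360) = 138.7°.
138.7° > 108.9° ⇒ outside.

No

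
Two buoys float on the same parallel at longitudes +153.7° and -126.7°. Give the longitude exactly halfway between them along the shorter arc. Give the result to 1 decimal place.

-166.5°

Signed shortest Δλ from +153.7° to -126.7° is +79.6°.
Midpoint longitude = +153.7° + (+79.6°)/2 = +153.7° + 39.8° = +193.5°.
Normalise into (−180°, 180°]: -166.5°.
(The naïve average (+153.7 + -126.7)/2 = 13.5° is on the wrong side of the globe.)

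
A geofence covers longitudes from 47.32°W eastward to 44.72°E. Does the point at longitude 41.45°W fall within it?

Band width going east from -47.32° to +44.72°: ((44.72 − -47.32) mod 360) = 92.04°.
Offset of -41.45° east of the west edge: ((-41.45 − -47.32) mod 360) = 5.87°.
5.87° ≤ 92.04° ⇒ inside.

Yes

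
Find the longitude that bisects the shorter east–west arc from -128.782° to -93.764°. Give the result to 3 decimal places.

Signed shortest Δλ from -128.782° to -93.764° is +35.018°.
Midpoint longitude = -128.782° + (+35.018°)/2 = -128.782° + 17.509° = -111.273°.

-111.273°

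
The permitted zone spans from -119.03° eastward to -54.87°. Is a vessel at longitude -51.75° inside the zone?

Band width going east from -119.03° to -54.87°: ((-54.87 − -119.03) mod 360) = 64.16°.
Offset of -51.75° east of the west edge: ((-51.75 − -119.03) mod 360) = 67.28°.
67.28° > 64.16° ⇒ outside.

No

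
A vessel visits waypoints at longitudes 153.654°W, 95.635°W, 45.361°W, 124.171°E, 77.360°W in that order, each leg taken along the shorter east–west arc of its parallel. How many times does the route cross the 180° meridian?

Leg 1: -153.654° → -95.635°, shortest Δλ = 58.019° (east) — does not cross 180°.
Leg 2: -95.635° → -45.361°, shortest Δλ = 50.274° (east) — does not cross 180°.
Leg 3: -45.361° → +124.171°, shortest Δλ = 169.532° (east) — does not cross 180°.
Leg 4: +124.171° → -77.360°, shortest Δλ = 158.469° (east) — crosses 180°.
Total crossings: 1.

1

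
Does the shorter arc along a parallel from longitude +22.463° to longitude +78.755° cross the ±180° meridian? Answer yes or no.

Signed shortest Δλ = ((78.755 − 22.463 + 180) mod 360) − 180 = 56.292°.
Going east by 56.292° from +22.463° reaches +78.755° without touching 180°.

No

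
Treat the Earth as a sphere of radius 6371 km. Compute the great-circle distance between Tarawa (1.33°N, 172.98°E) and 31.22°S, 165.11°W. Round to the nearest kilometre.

Δλ = -165.11 − 172.98 = -338.09°; wrapped into (−180°, 180°]: 21.91°.
Δφ = -31.22 − 1.33 = -32.55°.
a = sin²(Δφ/2) + cos φ₁ · cos φ₂ · sin²(Δλ/2) = 0.109415.
c = 2·atan2(√a, √(1−a)) = 0.67426 rad → d = 6371·c ≈ 4295.70 km.

4296 km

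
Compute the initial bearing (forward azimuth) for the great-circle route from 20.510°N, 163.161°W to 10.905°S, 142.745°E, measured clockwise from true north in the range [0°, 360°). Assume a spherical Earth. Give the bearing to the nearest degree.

Δλ = 142.745 − -163.161 = 305.906°; wrapped into (−180°, 180°]: -54.094°.
θ = atan2( sin Δλ · cos φ₂ , cos φ₁ · sin φ₂ − sin φ₁ · cos φ₂ · cos Δλ )
  = atan2(-0.79535, -0.37896) = -115.476° → normalised to [0°, 360°): 244.524°.

245°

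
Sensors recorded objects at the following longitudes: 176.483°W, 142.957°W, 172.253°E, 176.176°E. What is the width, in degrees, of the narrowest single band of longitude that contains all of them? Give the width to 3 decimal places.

44.790°

Sort the longitudes: -176.483°, -142.957°, +172.253°, +176.176°.
Eastward gaps between consecutive values (wrapping around): 33.526°, 315.210°, 3.923°, 7.341°.
Largest gap = 315.210° ⇒ minimal covering band is its complement: 360° − 315.210° = 44.790°.
Band runs from +172.253° eastward to -142.957°, crossing the antimeridian.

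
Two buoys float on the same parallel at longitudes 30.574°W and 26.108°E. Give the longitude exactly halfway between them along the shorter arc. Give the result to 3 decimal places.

Signed shortest Δλ from -30.574° to +26.108° is +56.682°.
Midpoint longitude = -30.574° + (+56.682°)/2 = -30.574° + 28.341° = -2.233°.

2.233°W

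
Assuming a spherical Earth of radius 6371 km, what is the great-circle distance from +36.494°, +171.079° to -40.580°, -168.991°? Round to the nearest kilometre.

Δλ = -168.991 − 171.079 = -340.070°; wrapped into (−180°, 180°]: 19.930°.
Δφ = -40.580 − 36.494 = -77.074°.
a = sin²(Δφ/2) + cos φ₁ · cos φ₂ · sin²(Δλ/2) = 0.406438.
c = 2·atan2(√a, √(1−a)) = 1.38256 rad → d = 6371·c ≈ 8808.30 km.

8808 km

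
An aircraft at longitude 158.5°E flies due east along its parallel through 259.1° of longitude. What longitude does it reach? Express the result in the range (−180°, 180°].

Start at +158.5°; shift +259.1° → +417.6°.
+417.6° lies outside (−180°, 180°]; subtract 360° → +57.6°.

57.6°E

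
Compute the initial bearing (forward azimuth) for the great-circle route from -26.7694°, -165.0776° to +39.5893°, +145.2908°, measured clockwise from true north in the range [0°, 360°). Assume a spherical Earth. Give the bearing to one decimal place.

Δλ = 145.2908 − -165.0776 = 310.3684°; wrapped into (−180°, 180°]: -49.6316°.
θ = atan2( sin Δλ · cos φ₂ , cos φ₁ · sin φ₂ − sin φ₁ · cos φ₂ · cos Δλ )
  = atan2(-0.58714, 0.79379) = -36.489° → normalised to [0°, 360°): 323.511°.

323.5°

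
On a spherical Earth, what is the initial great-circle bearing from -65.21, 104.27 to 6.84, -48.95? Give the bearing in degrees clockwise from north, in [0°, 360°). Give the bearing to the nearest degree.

211°

Δλ = -48.95 − 104.27 = -153.22°.
θ = atan2( sin Δλ · cos φ₂ , cos φ₁ · sin φ₂ − sin φ₁ · cos φ₂ · cos Δλ )
  = atan2(-0.44736, -0.75477) = -149.344° → normalised to [0°, 360°): 210.656°.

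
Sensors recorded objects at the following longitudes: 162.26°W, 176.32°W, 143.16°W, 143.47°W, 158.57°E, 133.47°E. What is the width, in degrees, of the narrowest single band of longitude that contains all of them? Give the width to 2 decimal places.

Sort the longitudes: -176.32°, -162.26°, -143.47°, -143.16°, +133.47°, +158.57°.
Eastward gaps between consecutive values (wrapping around): 14.06°, 18.79°, 0.31°, 276.63°, 25.10°, 25.11°.
Largest gap = 276.63° ⇒ minimal covering band is its complement: 360° − 276.63° = 83.37°.
Band runs from +133.47° eastward to -143.16°, crossing the antimeridian.

83.37°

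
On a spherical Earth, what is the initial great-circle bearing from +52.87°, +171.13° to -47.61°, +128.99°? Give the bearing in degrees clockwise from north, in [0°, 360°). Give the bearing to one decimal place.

208.2°

Δλ = 128.99 − 171.13 = -42.14°.
θ = atan2( sin Δλ · cos φ₂ , cos φ₁ · sin φ₂ − sin φ₁ · cos φ₂ · cos Δλ )
  = atan2(-0.45233, -0.84438) = -151.822° → normalised to [0°, 360°): 208.178°.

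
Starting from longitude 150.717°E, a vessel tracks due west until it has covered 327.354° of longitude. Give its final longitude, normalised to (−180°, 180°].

176.637°W

Start at +150.717°; shift −327.354° → -176.637°.
-176.637° already lies in (−180°, 180°].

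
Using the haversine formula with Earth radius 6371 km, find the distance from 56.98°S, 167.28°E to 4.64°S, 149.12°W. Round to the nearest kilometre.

Δλ = -149.12 − 167.28 = -316.40°; wrapped into (−180°, 180°]: 43.60°.
Δφ = -4.64 − -56.98 = 52.34°.
a = sin²(Δφ/2) + cos φ₁ · cos φ₂ · sin²(Δλ/2) = 0.269420.
c = 2·atan2(√a, √(1−a)) = 1.09149 rad → d = 6371·c ≈ 6953.91 km.

6954 km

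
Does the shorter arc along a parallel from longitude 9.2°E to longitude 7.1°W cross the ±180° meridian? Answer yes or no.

Signed shortest Δλ = ((-7.1 − 9.2 + 180) mod 360) − 180 = -16.3°.
Going west by 16.3° from +9.2° reaches -7.1° without touching 180°.

No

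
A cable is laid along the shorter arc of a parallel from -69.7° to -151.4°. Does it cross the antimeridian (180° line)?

No

Signed shortest Δλ = ((-151.4 − -69.7 + 180) mod 360) − 180 = -81.7°.
Going west by 81.7° from -69.7° reaches -151.4° without touching 180°.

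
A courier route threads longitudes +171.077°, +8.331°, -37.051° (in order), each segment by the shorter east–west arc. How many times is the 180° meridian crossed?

0

Leg 1: +171.077° → +8.331°, shortest Δλ = -162.746° (west) — does not cross 180°.
Leg 2: +8.331° → -37.051°, shortest Δλ = -45.382° (west) — does not cross 180°.
Total crossings: 0.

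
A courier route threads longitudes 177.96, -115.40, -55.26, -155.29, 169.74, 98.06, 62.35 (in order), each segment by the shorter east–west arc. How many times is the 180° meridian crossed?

2

Leg 1: +177.96° → -115.40°, shortest Δλ = 66.64° (east) — crosses 180°.
Leg 2: -115.40° → -55.26°, shortest Δλ = 60.14° (east) — does not cross 180°.
Leg 3: -55.26° → -155.29°, shortest Δλ = -100.03° (west) — does not cross 180°.
Leg 4: -155.29° → +169.74°, shortest Δλ = -34.97° (west) — crosses 180°.
Leg 5: +169.74° → +98.06°, shortest Δλ = -71.68° (west) — does not cross 180°.
Leg 6: +98.06° → +62.35°, shortest Δλ = -35.71° (west) — does not cross 180°.
Total crossings: 2.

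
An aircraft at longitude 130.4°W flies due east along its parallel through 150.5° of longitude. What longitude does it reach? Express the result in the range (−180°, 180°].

Start at -130.4°; shift +150.5° → +20.1°.
+20.1° already lies in (−180°, 180°].

20.1°E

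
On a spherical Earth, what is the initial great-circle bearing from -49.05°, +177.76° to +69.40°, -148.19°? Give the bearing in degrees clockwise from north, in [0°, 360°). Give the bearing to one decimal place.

Δλ = -148.19 − 177.76 = -325.95°; wrapped into (−180°, 180°]: 34.05°.
θ = atan2( sin Δλ · cos φ₂ , cos φ₁ · sin φ₂ − sin φ₁ · cos φ₂ · cos Δλ )
  = atan2(0.19700, 0.83367) = 13.295° → normalised to [0°, 360°): 13.295°.

13.3°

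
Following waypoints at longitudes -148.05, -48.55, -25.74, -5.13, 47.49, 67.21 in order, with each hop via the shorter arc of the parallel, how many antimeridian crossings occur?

0

Leg 1: -148.05° → -48.55°, shortest Δλ = 99.5° (east) — does not cross 180°.
Leg 2: -48.55° → -25.74°, shortest Δλ = 22.81° (east) — does not cross 180°.
Leg 3: -25.74° → -5.13°, shortest Δλ = 20.61° (east) — does not cross 180°.
Leg 4: -5.13° → +47.49°, shortest Δλ = 52.62° (east) — does not cross 180°.
Leg 5: +47.49° → +67.21°, shortest Δλ = 19.72° (east) — does not cross 180°.
Total crossings: 0.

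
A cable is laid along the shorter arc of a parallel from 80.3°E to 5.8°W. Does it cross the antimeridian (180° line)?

Signed shortest Δλ = ((-5.8 − 80.3 + 180) mod 360) − 180 = -86.1°.
Going west by 86.1° from +80.3° reaches -5.8° without touching 180°.

No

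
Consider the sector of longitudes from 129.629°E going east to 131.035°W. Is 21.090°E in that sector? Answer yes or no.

No

Band width going east from +129.629° to -131.035°: ((-131.035 − 129.629) mod 360) = 99.336°.
Offset of +21.090° east of the west edge: ((21.090 − 129.629) mod 360) = 251.461°.
251.461° > 99.336° ⇒ outside.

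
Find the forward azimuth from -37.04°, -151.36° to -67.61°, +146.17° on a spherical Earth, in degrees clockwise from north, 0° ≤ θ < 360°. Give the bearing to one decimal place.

Δλ = 146.17 − -151.36 = 297.53°; wrapped into (−180°, 180°]: -62.47°.
θ = atan2( sin Δλ · cos φ₂ , cos φ₁ · sin φ₂ − sin φ₁ · cos φ₂ · cos Δλ )
  = atan2(-0.33778, -0.63199) = -151.877° → normalised to [0°, 360°): 208.123°.

208.1°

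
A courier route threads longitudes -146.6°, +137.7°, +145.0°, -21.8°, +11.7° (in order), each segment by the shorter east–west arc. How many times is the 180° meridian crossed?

Leg 1: -146.6° → +137.7°, shortest Δλ = -75.7° (west) — crosses 180°.
Leg 2: +137.7° → +145.0°, shortest Δλ = 7.3° (east) — does not cross 180°.
Leg 3: +145.0° → -21.8°, shortest Δλ = -166.8° (west) — does not cross 180°.
Leg 4: -21.8° → +11.7°, shortest Δλ = 33.5° (east) — does not cross 180°.
Total crossings: 1.

1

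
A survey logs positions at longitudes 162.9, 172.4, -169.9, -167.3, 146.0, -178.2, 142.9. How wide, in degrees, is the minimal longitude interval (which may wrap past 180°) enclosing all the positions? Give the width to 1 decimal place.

Sort the longitudes: -178.2°, -169.9°, -167.3°, +142.9°, +146.0°, +162.9°, +172.4°.
Eastward gaps between consecutive values (wrapping around): 8.3°, 2.6°, 310.2°, 3.1°, 16.9°, 9.5°, 9.4°.
Largest gap = 310.2° ⇒ minimal covering band is its complement: 360° − 310.2° = 49.8°.
Band runs from +142.9° eastward to -167.3°, crossing the antimeridian.

49.8°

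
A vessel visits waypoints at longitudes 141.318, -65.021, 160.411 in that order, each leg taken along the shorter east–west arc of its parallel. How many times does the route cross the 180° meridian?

Leg 1: +141.318° → -65.021°, shortest Δλ = 153.661° (east) — crosses 180°.
Leg 2: -65.021° → +160.411°, shortest Δλ = -134.568° (west) — crosses 180°.
Total crossings: 2.

2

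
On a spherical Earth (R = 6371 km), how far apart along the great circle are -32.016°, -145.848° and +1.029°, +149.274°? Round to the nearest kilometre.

Δλ = 149.274 − -145.848 = 295.122°; wrapped into (−180°, 180°]: -64.878°.
Δφ = 1.029 − -32.016 = 33.045°.
a = sin²(Δφ/2) + cos φ₁ · cos φ₂ · sin²(Δλ/2) = 0.324803.
c = 2·atan2(√a, √(1−a)) = 1.21280 rad → d = 6371·c ≈ 7726.77 km.

7727 km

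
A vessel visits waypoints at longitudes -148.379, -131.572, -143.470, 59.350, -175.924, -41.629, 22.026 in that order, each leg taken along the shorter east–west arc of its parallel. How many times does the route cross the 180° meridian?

Leg 1: -148.379° → -131.572°, shortest Δλ = 16.807° (east) — does not cross 180°.
Leg 2: -131.572° → -143.470°, shortest Δλ = -11.898° (west) — does not cross 180°.
Leg 3: -143.470° → +59.350°, shortest Δλ = -157.18° (west) — crosses 180°.
Leg 4: +59.350° → -175.924°, shortest Δλ = 124.726° (east) — crosses 180°.
Leg 5: -175.924° → -41.629°, shortest Δλ = 134.295° (east) — does not cross 180°.
Leg 6: -41.629° → +22.026°, shortest Δλ = 63.655° (east) — does not cross 180°.
Total crossings: 2.

2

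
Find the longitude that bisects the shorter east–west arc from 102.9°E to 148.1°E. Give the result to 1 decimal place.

Signed shortest Δλ from +102.9° to +148.1° is +45.2°.
Midpoint longitude = +102.9° + (+45.2°)/2 = +102.9° + 22.6° = +125.5°.

125.5°E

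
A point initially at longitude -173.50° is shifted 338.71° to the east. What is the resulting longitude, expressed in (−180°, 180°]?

+165.21°

Start at -173.50°; shift +338.71° → +165.21°.
+165.21° already lies in (−180°, 180°].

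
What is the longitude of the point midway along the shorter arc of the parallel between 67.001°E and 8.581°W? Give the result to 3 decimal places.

Signed shortest Δλ from +67.001° to -8.581° is -75.582°.
Midpoint longitude = +67.001° + (-75.582°)/2 = +67.001° − 37.791° = +29.210°.

29.210°E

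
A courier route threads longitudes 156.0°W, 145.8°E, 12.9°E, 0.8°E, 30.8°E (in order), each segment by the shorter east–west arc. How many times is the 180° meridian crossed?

1

Leg 1: -156.0° → +145.8°, shortest Δλ = -58.2° (west) — crosses 180°.
Leg 2: +145.8° → +12.9°, shortest Δλ = -132.9° (west) — does not cross 180°.
Leg 3: +12.9° → +0.8°, shortest Δλ = -12.1° (west) — does not cross 180°.
Leg 4: +0.8° → +30.8°, shortest Δλ = 30.0° (east) — does not cross 180°.
Total crossings: 1.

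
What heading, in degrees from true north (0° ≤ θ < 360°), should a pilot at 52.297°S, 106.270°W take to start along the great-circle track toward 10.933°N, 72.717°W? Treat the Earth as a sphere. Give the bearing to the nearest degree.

35°

Δλ = -72.717 − -106.270 = 33.553°.
θ = atan2( sin Δλ · cos φ₂ , cos φ₁ · sin φ₂ − sin φ₁ · cos φ₂ · cos Δλ )
  = atan2(0.54268, 0.76338) = 35.408° → normalised to [0°, 360°): 35.408°.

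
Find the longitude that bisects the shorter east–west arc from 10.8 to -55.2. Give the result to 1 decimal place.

Signed shortest Δλ from +10.8° to -55.2° is -66.0°.
Midpoint longitude = +10.8° + (-66.0°)/2 = +10.8° − 33.0° = -22.2°.

-22.2°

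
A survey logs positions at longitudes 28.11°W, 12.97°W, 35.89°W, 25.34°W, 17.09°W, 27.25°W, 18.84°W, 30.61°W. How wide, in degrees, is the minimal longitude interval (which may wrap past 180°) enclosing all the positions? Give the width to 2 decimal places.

22.92°

Sort the longitudes: -35.89°, -30.61°, -28.11°, -27.25°, -25.34°, -18.84°, -17.09°, -12.97°.
Eastward gaps between consecutive values (wrapping around): 5.28°, 2.50°, 0.86°, 1.91°, 6.50°, 1.75°, 4.12°, 337.08°.
Largest gap = 337.08° ⇒ minimal covering band is its complement: 360° − 337.08° = 22.92°.
Band runs from -35.89° eastward to -12.97°.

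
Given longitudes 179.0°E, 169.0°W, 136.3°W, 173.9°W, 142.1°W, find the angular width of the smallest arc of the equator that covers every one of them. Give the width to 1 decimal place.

44.7°

Sort the longitudes: -173.9°, -169.0°, -142.1°, -136.3°, +179.0°.
Eastward gaps between consecutive values (wrapping around): 4.9°, 26.9°, 5.8°, 315.3°, 7.1°.
Largest gap = 315.3° ⇒ minimal covering band is its complement: 360° − 315.3° = 44.7°.
Band runs from +179.0° eastward to -136.3°, crossing the antimeridian.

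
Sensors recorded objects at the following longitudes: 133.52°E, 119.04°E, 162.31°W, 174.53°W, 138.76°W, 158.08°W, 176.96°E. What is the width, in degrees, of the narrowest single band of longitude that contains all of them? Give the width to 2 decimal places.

Sort the longitudes: -174.53°, -162.31°, -158.08°, -138.76°, +119.04°, +133.52°, +176.96°.
Eastward gaps between consecutive values (wrapping around): 12.22°, 4.23°, 19.32°, 257.80°, 14.48°, 43.44°, 8.51°.
Largest gap = 257.80° ⇒ minimal covering band is its complement: 360° − 257.80° = 102.20°.
Band runs from +119.04° eastward to -138.76°, crossing the antimeridian.

102.20°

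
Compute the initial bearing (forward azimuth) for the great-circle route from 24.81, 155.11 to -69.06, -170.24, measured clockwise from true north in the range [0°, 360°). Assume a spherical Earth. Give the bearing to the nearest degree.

Δλ = -170.24 − 155.11 = -325.35°; wrapped into (−180°, 180°]: 34.65°.
θ = atan2( sin Δλ · cos φ₂ , cos φ₁ · sin φ₂ − sin φ₁ · cos φ₂ · cos Δλ )
  = atan2(0.20320, -0.97112) = 168.182° → normalised to [0°, 360°): 168.182°.

168°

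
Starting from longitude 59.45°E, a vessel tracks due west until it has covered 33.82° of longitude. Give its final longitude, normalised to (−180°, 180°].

25.63°E

Start at +59.45°; shift −33.82° → +25.63°.
+25.63° already lies in (−180°, 180°].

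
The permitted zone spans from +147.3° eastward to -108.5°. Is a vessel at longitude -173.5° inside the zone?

Band width going east from +147.3° to -108.5°: ((-108.5 − 147.3) mod 360) = 104.2°.
Offset of -173.5° east of the west edge: ((-173.5 − 147.3) mod 360) = 39.2°.
39.2° ≤ 104.2° ⇒ inside.

Yes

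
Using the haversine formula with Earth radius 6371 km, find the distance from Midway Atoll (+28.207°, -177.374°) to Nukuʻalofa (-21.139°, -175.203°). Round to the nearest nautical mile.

Δλ = -175.203 − -177.374 = 2.171°.
Δφ = -21.139 − 28.207 = -49.346°.
a = sin²(Δφ/2) + cos φ₁ · cos φ₂ · sin²(Δλ/2) = 0.174550.
c = 2·atan2(√a, √(1−a)) = 0.86203 rad → d = 6371·c ≈ 5491.98 km ≈ 2965.43 nmi.

2965 nmi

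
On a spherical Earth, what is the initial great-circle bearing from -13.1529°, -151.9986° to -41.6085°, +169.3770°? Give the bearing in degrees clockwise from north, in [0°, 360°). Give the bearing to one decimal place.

Δλ = 169.3770 − -151.9986 = 321.3756°; wrapped into (−180°, 180°]: -38.6244°.
θ = atan2( sin Δλ · cos φ₂ , cos φ₁ · sin φ₂ − sin φ₁ · cos φ₂ · cos Δλ )
  = atan2(-0.46672, -0.51369) = -137.743° → normalised to [0°, 360°): 222.257°.

222.3°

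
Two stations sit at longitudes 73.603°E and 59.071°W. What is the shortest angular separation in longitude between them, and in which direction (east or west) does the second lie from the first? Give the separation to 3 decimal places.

Raw difference: -59.071 − 73.603 = -132.674°.
Normalise into (−180°, 180°]: -132.674° stays -132.674°.
Negative ⇒ the second point lies to the west; separation 132.674°.

132.674° west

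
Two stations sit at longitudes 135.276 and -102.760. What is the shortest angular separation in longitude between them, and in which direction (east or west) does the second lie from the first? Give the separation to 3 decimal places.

Raw difference: -102.760 − 135.276 = -238.036°.
Normalise into (−180°, 180°]: -238.036° + 360° = 121.964°.
Positive ⇒ the second point lies to the east; separation 121.964°.

121.964° east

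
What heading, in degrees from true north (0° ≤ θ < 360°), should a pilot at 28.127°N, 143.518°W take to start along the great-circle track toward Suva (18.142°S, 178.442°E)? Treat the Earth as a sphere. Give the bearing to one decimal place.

Δλ = 178.442 − -143.518 = 321.960°; wrapped into (−180°, 180°]: -38.040°.
θ = atan2( sin Δλ · cos φ₂ , cos φ₁ · sin φ₂ − sin φ₁ · cos φ₂ · cos Δλ )
  = atan2(-0.58558, -0.62743) = -136.976° → normalised to [0°, 360°): 223.024°.

223.0°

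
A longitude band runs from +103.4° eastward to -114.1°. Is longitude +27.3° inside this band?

No

Band width going east from +103.4° to -114.1°: ((-114.1 − 103.4) mod 360) = 142.5°.
Offset of +27.3° east of the west edge: ((27.3 − 103.4) mod 360) = 283.9°.
283.9° > 142.5° ⇒ outside.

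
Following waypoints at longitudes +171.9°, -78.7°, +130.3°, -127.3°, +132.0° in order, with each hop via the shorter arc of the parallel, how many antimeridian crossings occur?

4

Leg 1: +171.9° → -78.7°, shortest Δλ = 109.4° (east) — crosses 180°.
Leg 2: -78.7° → +130.3°, shortest Δλ = -151.0° (west) — crosses 180°.
Leg 3: +130.3° → -127.3°, shortest Δλ = 102.4° (east) — crosses 180°.
Leg 4: -127.3° → +132.0°, shortest Δλ = -100.7° (west) — crosses 180°.
Total crossings: 4.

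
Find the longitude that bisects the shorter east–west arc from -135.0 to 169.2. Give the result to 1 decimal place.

Signed shortest Δλ from -135.0° to +169.2° is -55.8°.
Midpoint longitude = -135.0° + (-55.8°)/2 = -135.0° − 27.9° = -162.9°.
(The naïve average (-135.0 + +169.2)/2 = 17.1° is on the wrong side of the globe.)

-162.9°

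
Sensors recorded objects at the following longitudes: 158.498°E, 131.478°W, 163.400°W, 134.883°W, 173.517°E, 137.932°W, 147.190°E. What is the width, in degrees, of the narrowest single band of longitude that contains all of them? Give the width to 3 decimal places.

Sort the longitudes: -163.400°, -137.932°, -134.883°, -131.478°, +147.190°, +158.498°, +173.517°.
Eastward gaps between consecutive values (wrapping around): 25.468°, 3.049°, 3.405°, 278.668°, 11.308°, 15.019°, 23.083°.
Largest gap = 278.668° ⇒ minimal covering band is its complement: 360° − 278.668° = 81.332°.
Band runs from +147.190° eastward to -131.478°, crossing the antimeridian.

81.332°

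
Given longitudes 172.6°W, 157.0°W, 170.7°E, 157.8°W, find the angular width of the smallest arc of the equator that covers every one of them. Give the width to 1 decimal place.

Sort the longitudes: -172.6°, -157.8°, -157.0°, +170.7°.
Eastward gaps between consecutive values (wrapping around): 14.8°, 0.8°, 327.7°, 16.7°.
Largest gap = 327.7° ⇒ minimal covering band is its complement: 360° − 327.7° = 32.3°.
Band runs from +170.7° eastward to -157.0°, crossing the antimeridian.

32.3°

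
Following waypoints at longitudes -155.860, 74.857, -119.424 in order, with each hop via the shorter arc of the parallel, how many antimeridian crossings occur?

2

Leg 1: -155.860° → +74.857°, shortest Δλ = -129.283° (west) — crosses 180°.
Leg 2: +74.857° → -119.424°, shortest Δλ = 165.719° (east) — crosses 180°.
Total crossings: 2.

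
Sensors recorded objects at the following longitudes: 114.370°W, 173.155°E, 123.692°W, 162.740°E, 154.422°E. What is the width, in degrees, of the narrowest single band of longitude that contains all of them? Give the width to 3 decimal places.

91.208°

Sort the longitudes: -123.692°, -114.370°, +154.422°, +162.740°, +173.155°.
Eastward gaps between consecutive values (wrapping around): 9.322°, 268.792°, 8.318°, 10.415°, 63.153°.
Largest gap = 268.792° ⇒ minimal covering band is its complement: 360° − 268.792° = 91.208°.
Band runs from +154.422° eastward to -114.370°, crossing the antimeridian.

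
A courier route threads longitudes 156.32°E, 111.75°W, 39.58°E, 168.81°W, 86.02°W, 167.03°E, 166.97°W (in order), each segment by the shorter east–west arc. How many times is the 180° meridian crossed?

Leg 1: +156.32° → -111.75°, shortest Δλ = 91.93° (east) — crosses 180°.
Leg 2: -111.75° → +39.58°, shortest Δλ = 151.33° (east) — does not cross 180°.
Leg 3: +39.58° → -168.81°, shortest Δλ = 151.61° (east) — crosses 180°.
Leg 4: -168.81° → -86.02°, shortest Δλ = 82.79° (east) — does not cross 180°.
Leg 5: -86.02° → +167.03°, shortest Δλ = -106.95° (west) — crosses 180°.
Leg 6: +167.03° → -166.97°, shortest Δλ = 26.0° (east) — crosses 180°.
Total crossings: 4.

4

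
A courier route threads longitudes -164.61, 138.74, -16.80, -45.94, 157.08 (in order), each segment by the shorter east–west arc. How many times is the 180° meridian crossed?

2

Leg 1: -164.61° → +138.74°, shortest Δλ = -56.65° (west) — crosses 180°.
Leg 2: +138.74° → -16.80°, shortest Δλ = -155.54° (west) — does not cross 180°.
Leg 3: -16.80° → -45.94°, shortest Δλ = -29.14° (west) — does not cross 180°.
Leg 4: -45.94° → +157.08°, shortest Δλ = -156.98° (west) — crosses 180°.
Total crossings: 2.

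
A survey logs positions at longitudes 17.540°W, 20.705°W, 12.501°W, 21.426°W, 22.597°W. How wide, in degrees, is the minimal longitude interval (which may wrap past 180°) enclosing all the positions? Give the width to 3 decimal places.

Sort the longitudes: -22.597°, -21.426°, -20.705°, -17.540°, -12.501°.
Eastward gaps between consecutive values (wrapping around): 1.171°, 0.721°, 3.165°, 5.039°, 349.904°.
Largest gap = 349.904° ⇒ minimal covering band is its complement: 360° − 349.904° = 10.096°.
Band runs from -22.597° eastward to -12.501°.

10.096°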